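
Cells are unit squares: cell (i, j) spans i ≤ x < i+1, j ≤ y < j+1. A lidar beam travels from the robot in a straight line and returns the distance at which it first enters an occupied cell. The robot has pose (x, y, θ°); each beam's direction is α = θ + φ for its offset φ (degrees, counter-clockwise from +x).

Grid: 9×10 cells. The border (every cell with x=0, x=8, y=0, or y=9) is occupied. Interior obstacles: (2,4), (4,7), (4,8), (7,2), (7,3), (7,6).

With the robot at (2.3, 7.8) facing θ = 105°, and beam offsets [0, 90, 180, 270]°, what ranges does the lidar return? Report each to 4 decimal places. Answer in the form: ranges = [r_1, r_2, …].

ranges = [1.2423, 1.3459, 7.0399, 1.7600]

beam 1: φ=0°, α=105°
  direction (-0.2588, 0.9659); cell (2,7); t to first gridline: x 1.1591, y 0.2071 (then +3.8637 / +1.0353)
    (2,8) via y @ 0.2071
    (1,8) via x @ 1.1591
    (1,9) via y @ 1.2423  # hit
  → r_1 = 1.2423
beam 2: φ=90°, α=195°
  direction (-0.9659, -0.2588); cell (2,7); t to first gridline: x 0.3106, y 3.0910 (then +1.0353 / +3.8637)
    (1,7) via x @ 0.3106
    (0,7) via x @ 1.3459  # hit
  → r_2 = 1.3459
beam 3: φ=180°, α=285°
  direction (0.2588, -0.9659); cell (2,7); t to first gridline: x 2.7046, y 0.8282 (then +3.8637 / +1.0353)
    (2,6) via y @ 0.8282
    (2,5) via y @ 1.8635
    (3,5) via x @ 2.7046
    (3,4) via y @ 2.8988
    (3,3) via y @ 3.9340
    (3,2) via y @ 4.9693
    (3,1) via y @ 6.0046
    (4,1) via x @ 6.5683
    (4,0) via y @ 7.0399  # hit
  → r_3 = 7.0399
beam 4: φ=270°, α=15°
  direction (0.9659, 0.2588); cell (2,7); t to first gridline: x 0.7247, y 0.7727 (then +1.0353 / +3.8637)
    (3,7) via x @ 0.7247
    (3,8) via y @ 0.7727
    (4,8) via x @ 1.7600  # hit
  → r_4 = 1.7600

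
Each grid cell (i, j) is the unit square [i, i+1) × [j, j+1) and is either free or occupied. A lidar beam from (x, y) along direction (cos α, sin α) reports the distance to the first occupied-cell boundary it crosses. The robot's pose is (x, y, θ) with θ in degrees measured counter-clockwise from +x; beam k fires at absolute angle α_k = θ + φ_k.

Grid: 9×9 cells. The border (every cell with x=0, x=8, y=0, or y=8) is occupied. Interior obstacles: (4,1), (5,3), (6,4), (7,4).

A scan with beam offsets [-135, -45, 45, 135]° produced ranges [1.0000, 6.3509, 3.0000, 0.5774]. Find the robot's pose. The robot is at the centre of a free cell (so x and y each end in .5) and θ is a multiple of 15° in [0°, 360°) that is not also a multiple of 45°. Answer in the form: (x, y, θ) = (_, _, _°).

Enumerate (i+0.5, j+0.5, θ) over the 45 free cells and 16 admissible headings. For each, cast all 4 beams and compare to the given ranges.
  (3.5, 4.5, 210°): beam 1 = 3.6235 ≠ 1.0000 ✗
  (2.5, 6.5, 75°): beam 1 = 6.3509 ≠ 1.0000 ✗
  (7.5, 6.5, 165°): beam 1 = 0.5774 ≠ 1.0000 ✗
  (7.5, 7.5, 60°): beam 1 = 1.9319 ≠ 1.0000 ✗
  …
  (4.5, 2.5, 165°): r_1=1.0000, r_2=6.3509, r_3=3.0000, r_4=0.5774 — all match ✓
No second candidate reproduces the full scan.

(x, y, θ) = (4.5, 2.5, 165°)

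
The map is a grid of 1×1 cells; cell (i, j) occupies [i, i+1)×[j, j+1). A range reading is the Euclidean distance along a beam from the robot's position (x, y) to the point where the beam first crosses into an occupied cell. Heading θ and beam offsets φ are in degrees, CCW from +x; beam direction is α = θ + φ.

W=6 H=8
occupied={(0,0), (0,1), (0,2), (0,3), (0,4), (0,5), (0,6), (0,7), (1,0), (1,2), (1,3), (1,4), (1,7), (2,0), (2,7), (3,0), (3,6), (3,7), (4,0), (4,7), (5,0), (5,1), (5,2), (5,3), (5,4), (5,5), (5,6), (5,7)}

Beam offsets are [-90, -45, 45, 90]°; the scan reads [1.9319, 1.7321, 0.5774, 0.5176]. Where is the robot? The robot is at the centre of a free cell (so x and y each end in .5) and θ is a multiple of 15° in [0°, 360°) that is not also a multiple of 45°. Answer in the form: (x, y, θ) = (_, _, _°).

Enumerate (i+0.5, j+0.5, θ) over the 20 free cells and 16 admissible headings. For each, cast all 4 beams and compare to the given ranges.
  (2.5, 5.5, 240°): beam 1 = 1.7321 ≠ 1.9319 ✗
  (3.5, 5.5, 240°): beam 1 = 2.8868 ≠ 1.9319 ✗
  (3.5, 2.5, 195°): beam 1 = 4.6587 ≠ 1.9319 ✗
  (2.5, 2.5, 285°): beam 1 = 0.5176 ≠ 1.9319 ✗
  …
  (1.5, 5.5, 105°): r_1=1.9319, r_2=1.7321, r_3=0.5774, r_4=0.5176 — all match ✓
Only this pose fits every beam.

(x, y, θ) = (1.5, 5.5, 105°)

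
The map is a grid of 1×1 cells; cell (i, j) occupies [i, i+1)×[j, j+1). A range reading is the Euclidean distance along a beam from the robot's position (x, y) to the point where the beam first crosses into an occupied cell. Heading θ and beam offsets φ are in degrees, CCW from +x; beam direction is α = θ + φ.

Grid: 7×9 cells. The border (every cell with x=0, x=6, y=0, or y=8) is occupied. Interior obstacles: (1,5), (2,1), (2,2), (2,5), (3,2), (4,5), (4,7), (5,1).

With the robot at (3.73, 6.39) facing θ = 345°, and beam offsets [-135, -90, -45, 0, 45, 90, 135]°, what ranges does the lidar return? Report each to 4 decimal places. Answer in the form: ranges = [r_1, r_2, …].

ranges = [0.8429, 3.5096, 0.5400, 2.3501, 1.2200, 1.0432, 1.8591]

beam 1: φ=-135°, α=210°
  cosα=-0.8660 sinα=-0.5000 | (3,6) | tMaxX 0.8429 tMaxY 0.7800 | tΔX 1.1547 tΔY 2.0000
    t=0.7800 [y] (3,5)
    t=0.8429 [x] (2,5) — stop
  → r_1 = 0.8429
beam 2: φ=-90°, α=255°
  cosα=-0.2588 sinα=-0.9659 | (3,6) | tMaxX 2.8205 tMaxY 0.4038 | tΔX 3.8637 tΔY 1.0353
    t=0.4038 [y] (3,5)
    t=1.4390 [y] (3,4)
    t=2.4743 [y] (3,3)
    t=2.8205 [x] (2,3)
    t=3.5096 [y] (2,2) — stop
  → r_2 = 3.5096
beam 3: φ=-45°, α=300°
  cosα=0.5000 sinα=-0.8660 | (3,6) | tMaxX 0.5400 tMaxY 0.4503 | tΔX 2.0000 tΔY 1.1547
    t=0.4503 [y] (3,5)
    t=0.5400 [x] (4,5) — stop
  → r_3 = 0.5400
beam 4: φ=0°, α=345°
  cosα=0.9659 sinα=-0.2588 | (3,6) | tMaxX 0.2795 tMaxY 1.5068 | tΔX 1.0353 tΔY 3.8637
    t=0.2795 [x] (4,6)
    t=1.3148 [x] (5,6)
    t=1.5068 [y] (5,5)
    t=2.3501 [x] (6,5) — stop
  → r_4 = 2.3501
beam 5: φ=45°, α=30°
  cosα=0.8660 sinα=0.5000 | (3,6) | tMaxX 0.3118 tMaxY 1.2200 | tΔX 1.1547 tΔY 2.0000
    t=0.3118 [x] (4,6)
    t=1.2200 [y] (4,7) — stop
  → r_5 = 1.2200
beam 6: φ=90°, α=75°
  cosα=0.2588 sinα=0.9659 | (3,6) | tMaxX 1.0432 tMaxY 0.6315 | tΔX 3.8637 tΔY 1.0353
    t=0.6315 [y] (3,7)
    t=1.0432 [x] (4,7) — stop
  → r_6 = 1.0432
beam 7: φ=135°, α=120°
  cosα=-0.5000 sinα=0.8660 | (3,6) | tMaxX 1.4600 tMaxY 0.7044 | tΔX 2.0000 tΔY 1.1547
    t=0.7044 [y] (3,7)
    t=1.4600 [x] (2,7)
    t=1.8591 [y] (2,8) — stop
  → r_7 = 1.8591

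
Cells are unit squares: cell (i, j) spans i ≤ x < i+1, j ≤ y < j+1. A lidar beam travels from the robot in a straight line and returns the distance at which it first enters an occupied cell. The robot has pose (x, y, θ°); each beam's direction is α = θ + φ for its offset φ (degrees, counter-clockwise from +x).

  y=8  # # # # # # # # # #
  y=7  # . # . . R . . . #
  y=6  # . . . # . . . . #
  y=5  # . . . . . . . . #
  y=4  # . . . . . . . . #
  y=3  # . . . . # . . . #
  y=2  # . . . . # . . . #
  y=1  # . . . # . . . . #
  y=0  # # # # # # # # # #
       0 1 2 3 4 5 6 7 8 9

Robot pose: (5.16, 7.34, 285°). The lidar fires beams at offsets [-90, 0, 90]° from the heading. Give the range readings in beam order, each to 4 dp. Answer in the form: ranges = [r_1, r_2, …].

beam 1: φ=-90°, α=195°
  d=(-0.9659,-0.2588)  start (5,7)  tX=0.1656 tY=1.3137  stride 1/|dx|=1.0353 1/|dy|=3.8637
    cross x-line → (4,7), t=0.1656
    cross x-line → (3,7), t=1.2009
    cross y-line → (3,6), t=1.3137
    cross x-line → (2,6), t=2.2362
    cross x-line → (1,6), t=3.2715
    cross x-line → (0,6), t=4.3067 (wall)
  → r_1 = 4.3067
beam 2: φ=0°, α=285°
  d=(0.2588,-0.9659)  start (5,7)  tX=3.2455 tY=0.3520  stride 1/|dx|=3.8637 1/|dy|=1.0353
    cross y-line → (5,6), t=0.3520
    cross y-line → (5,5), t=1.3873
    cross y-line → (5,4), t=2.4225
    cross x-line → (6,4), t=3.2455
    cross y-line → (6,3), t=3.4578
    cross y-line → (6,2), t=4.4931
    cross y-line → (6,1), t=5.5284
    cross y-line → (6,0), t=6.5637 (wall)
  → r_2 = 6.5637
beam 3: φ=90°, α=15°
  d=(0.9659,0.2588)  start (5,7)  tX=0.8696 tY=2.5500  stride 1/|dx|=1.0353 1/|dy|=3.8637
    cross x-line → (6,7), t=0.8696
    cross x-line → (7,7), t=1.9049
    cross y-line → (7,8), t=2.5500 (wall)
  → r_3 = 2.5500

ranges = [4.3067, 6.5637, 2.5500]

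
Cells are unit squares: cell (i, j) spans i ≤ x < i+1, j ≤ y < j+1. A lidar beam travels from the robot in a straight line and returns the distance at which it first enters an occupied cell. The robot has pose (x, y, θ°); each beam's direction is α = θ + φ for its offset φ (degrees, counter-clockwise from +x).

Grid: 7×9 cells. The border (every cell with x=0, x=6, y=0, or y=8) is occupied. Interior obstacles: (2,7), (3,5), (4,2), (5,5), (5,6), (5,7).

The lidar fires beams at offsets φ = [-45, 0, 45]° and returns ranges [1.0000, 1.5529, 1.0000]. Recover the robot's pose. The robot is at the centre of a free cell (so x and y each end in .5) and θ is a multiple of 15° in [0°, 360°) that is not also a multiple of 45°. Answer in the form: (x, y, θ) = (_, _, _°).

(x, y, θ) = (1.5, 6.5, 75°)

The pose lattice has 29·16 = 464 candidates. Test each by forward raycasting.
  (1.5, 6.5, 60°): beam 1 = 3.6235 ≠ 1.0000 ✗
  (1.5, 4.5, 60°): beam 1 = 1.9319 ≠ 1.0000 ✗
  (5.5, 2.5, 75°): beam 1 = 0.5774 ≠ 1.0000 ✗
  (2.5, 4.5, 240°): beam 1 = 1.5529 ≠ 1.0000 ✗
  (3.5, 6.5, 60°): beam 1 = 1.5529 ≠ 1.0000 ✗
  …
  (1.5, 6.5, 75°): r_1=1.0000, r_2=1.5529, r_3=1.0000 — all match ✓
Only this pose fits every beam.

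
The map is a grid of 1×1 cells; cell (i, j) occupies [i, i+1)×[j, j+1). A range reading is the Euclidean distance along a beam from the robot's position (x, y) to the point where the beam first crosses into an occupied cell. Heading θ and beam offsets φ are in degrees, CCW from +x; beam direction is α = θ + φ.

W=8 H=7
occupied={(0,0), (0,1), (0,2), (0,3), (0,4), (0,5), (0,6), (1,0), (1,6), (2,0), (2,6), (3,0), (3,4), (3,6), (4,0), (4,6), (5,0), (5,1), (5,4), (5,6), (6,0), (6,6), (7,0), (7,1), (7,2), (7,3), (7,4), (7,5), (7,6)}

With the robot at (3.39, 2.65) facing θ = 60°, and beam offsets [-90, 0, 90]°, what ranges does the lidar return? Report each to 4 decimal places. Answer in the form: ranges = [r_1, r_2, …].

ranges = [1.8591, 3.8682, 2.7597]

beam 1: φ=-90°, α=330°
  d=(0.8660,-0.5000)  start (3,2)  tX=0.7044 tY=1.3000  stride 1/|dx|=1.1547 1/|dy|=2.0000
    cross x-line → (4,2), t=0.7044
    cross y-line → (4,1), t=1.3000
    cross x-line → (5,1), t=1.8591 (wall)
  → r_1 = 1.8591
beam 2: φ=0°, α=60°
  d=(0.5000,0.8660)  start (3,2)  tX=1.2200 tY=0.4041  stride 1/|dx|=2.0000 1/|dy|=1.1547
    cross y-line → (3,3), t=0.4041
    cross x-line → (4,3), t=1.2200
    cross y-line → (4,4), t=1.5588
    cross y-line → (4,5), t=2.7135
    cross x-line → (5,5), t=3.2200
    cross y-line → (5,6), t=3.8682 (wall)
  → r_2 = 3.8682
beam 3: φ=90°, α=150°
  d=(-0.8660,0.5000)  start (3,2)  tX=0.4503 tY=0.7000  stride 1/|dx|=1.1547 1/|dy|=2.0000
    cross x-line → (2,2), t=0.4503
    cross y-line → (2,3), t=0.7000
    cross x-line → (1,3), t=1.6050
    cross y-line → (1,4), t=2.7000
    cross x-line → (0,4), t=2.7597 (wall)
  → r_3 = 2.7597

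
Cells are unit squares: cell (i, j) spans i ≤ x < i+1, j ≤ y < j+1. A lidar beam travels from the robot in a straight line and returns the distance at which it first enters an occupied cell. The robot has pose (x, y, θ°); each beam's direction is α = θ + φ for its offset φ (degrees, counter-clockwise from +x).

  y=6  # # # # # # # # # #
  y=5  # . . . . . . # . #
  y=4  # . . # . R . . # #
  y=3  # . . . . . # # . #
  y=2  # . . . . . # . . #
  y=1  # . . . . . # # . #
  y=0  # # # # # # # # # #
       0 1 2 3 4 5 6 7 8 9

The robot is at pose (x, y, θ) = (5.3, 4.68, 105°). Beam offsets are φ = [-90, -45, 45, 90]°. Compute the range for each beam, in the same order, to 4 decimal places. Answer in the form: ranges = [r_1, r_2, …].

beam 1: φ=-90°, α=15°
  dir = (cos 15°, sin 15°) = (0.9659, 0.2588); from cell (5,4)
  next x-line at t=0.7247, next y-line at t=1.2364; Δt_x=1.0353, Δt_y=3.8637
    x: enter (6,4) at t=0.7247
    y: enter (6,5) at t=1.2364
    x: enter (7,5) at t=1.7600 ← occupied
  → r_1 = 1.7600
beam 2: φ=-45°, α=60°
  dir = (cos 60°, sin 60°) = (0.5000, 0.8660); from cell (5,4)
  next x-line at t=1.4000, next y-line at t=0.3695; Δt_x=2.0000, Δt_y=1.1547
    y: enter (5,5) at t=0.3695
    x: enter (6,5) at t=1.4000
    y: enter (6,6) at t=1.5242 ← occupied
  → r_2 = 1.5242
beam 3: φ=45°, α=150°
  dir = (cos 150°, sin 150°) = (-0.8660, 0.5000); from cell (5,4)
  next x-line at t=0.3464, next y-line at t=0.6400; Δt_x=1.1547, Δt_y=2.0000
    x: enter (4,4) at t=0.3464
    y: enter (4,5) at t=0.6400
    x: enter (3,5) at t=1.5011
    y: enter (3,6) at t=2.6400 ← occupied
  → r_3 = 2.6400
beam 4: φ=90°, α=195°
  dir = (cos 195°, sin 195°) = (-0.9659, -0.2588); from cell (5,4)
  next x-line at t=0.3106, next y-line at t=2.6273; Δt_x=1.0353, Δt_y=3.8637
    x: enter (4,4) at t=0.3106
    x: enter (3,4) at t=1.3459 ← occupied
  → r_4 = 1.3459

ranges = [1.7600, 1.5242, 2.6400, 1.3459]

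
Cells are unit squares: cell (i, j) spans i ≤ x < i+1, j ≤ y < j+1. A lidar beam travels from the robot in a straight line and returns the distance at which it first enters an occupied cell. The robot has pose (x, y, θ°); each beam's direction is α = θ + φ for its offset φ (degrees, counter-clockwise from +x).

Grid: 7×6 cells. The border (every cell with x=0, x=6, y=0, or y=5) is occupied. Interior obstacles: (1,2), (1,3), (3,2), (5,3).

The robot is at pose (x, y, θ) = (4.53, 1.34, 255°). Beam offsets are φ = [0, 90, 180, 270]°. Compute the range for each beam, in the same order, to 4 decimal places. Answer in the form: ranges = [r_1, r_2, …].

ranges = [0.3520, 1.3137, 1.8159, 2.6192]

beam 1: φ=0°, α=255°
  dir = (cos 255°, sin 255°) = (-0.2588, -0.9659); from cell (4,1)
  next x-line at t=2.0478, next y-line at t=0.3520; Δt_x=3.8637, Δt_y=1.0353
    y: enter (4,0) at t=0.3520 ← occupied
  → r_1 = 0.3520
beam 2: φ=90°, α=345°
  dir = (cos 345°, sin 345°) = (0.9659, -0.2588); from cell (4,1)
  next x-line at t=0.4866, next y-line at t=1.3137; Δt_x=1.0353, Δt_y=3.8637
    x: enter (5,1) at t=0.4866
    y: enter (5,0) at t=1.3137 ← occupied
  → r_2 = 1.3137
beam 3: φ=180°, α=75°
  dir = (cos 75°, sin 75°) = (0.2588, 0.9659); from cell (4,1)
  next x-line at t=1.8159, next y-line at t=0.6833; Δt_x=3.8637, Δt_y=1.0353
    y: enter (4,2) at t=0.6833
    y: enter (4,3) at t=1.7186
    x: enter (5,3) at t=1.8159 ← occupied
  → r_3 = 1.8159
beam 4: φ=270°, α=165°
  dir = (cos 165°, sin 165°) = (-0.9659, 0.2588); from cell (4,1)
  next x-line at t=0.5487, next y-line at t=2.5500; Δt_x=1.0353, Δt_y=3.8637
    x: enter (3,1) at t=0.5487
    x: enter (2,1) at t=1.5840
    y: enter (2,2) at t=2.5500
    x: enter (1,2) at t=2.6192 ← occupied
  → r_4 = 2.6192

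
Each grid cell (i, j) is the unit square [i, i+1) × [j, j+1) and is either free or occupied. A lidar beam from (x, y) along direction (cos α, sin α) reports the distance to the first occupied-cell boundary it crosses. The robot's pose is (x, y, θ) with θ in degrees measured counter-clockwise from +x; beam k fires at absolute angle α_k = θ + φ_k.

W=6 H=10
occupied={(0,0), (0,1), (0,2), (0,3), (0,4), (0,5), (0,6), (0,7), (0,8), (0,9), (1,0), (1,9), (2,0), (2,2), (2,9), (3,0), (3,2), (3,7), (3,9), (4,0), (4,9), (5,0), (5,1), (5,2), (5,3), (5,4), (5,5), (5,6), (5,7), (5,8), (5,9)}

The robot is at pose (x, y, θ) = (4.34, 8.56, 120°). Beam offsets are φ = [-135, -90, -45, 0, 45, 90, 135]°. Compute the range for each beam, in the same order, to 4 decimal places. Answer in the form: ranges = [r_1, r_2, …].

ranges = [0.6833, 0.7621, 0.4555, 0.5081, 1.7000, 1.1200, 1.3137]

beam 1: φ=-135°, α=345°
  d=(0.9659,-0.2588)  start (4,8)  tX=0.6833 tY=2.1637  stride 1/|dx|=1.0353 1/|dy|=3.8637
    cross x-line → (5,8), t=0.6833 (wall)
  → r_1 = 0.6833
beam 2: φ=-90°, α=30°
  d=(0.8660,0.5000)  start (4,8)  tX=0.7621 tY=0.8800  stride 1/|dx|=1.1547 1/|dy|=2.0000
    cross x-line → (5,8), t=0.7621 (wall)
  → r_2 = 0.7621
beam 3: φ=-45°, α=75°
  d=(0.2588,0.9659)  start (4,8)  tX=2.5500 tY=0.4555  stride 1/|dx|=3.8637 1/|dy|=1.0353
    cross y-line → (4,9), t=0.4555 (wall)
  → r_3 = 0.4555
beam 4: φ=0°, α=120°
  d=(-0.5000,0.8660)  start (4,8)  tX=0.6800 tY=0.5081  stride 1/|dx|=2.0000 1/|dy|=1.1547
    cross y-line → (4,9), t=0.5081 (wall)
  → r_4 = 0.5081
beam 5: φ=45°, α=165°
  d=(-0.9659,0.2588)  start (4,8)  tX=0.3520 tY=1.7000  stride 1/|dx|=1.0353 1/|dy|=3.8637
    cross x-line → (3,8), t=0.3520
    cross x-line → (2,8), t=1.3873
    cross y-line → (2,9), t=1.7000 (wall)
  → r_5 = 1.7000
beam 6: φ=90°, α=210°
  d=(-0.8660,-0.5000)  start (4,8)  tX=0.3926 tY=1.1200  stride 1/|dx|=1.1547 1/|dy|=2.0000
    cross x-line → (3,8), t=0.3926
    cross y-line → (3,7), t=1.1200 (wall)
  → r_6 = 1.1200
beam 7: φ=135°, α=255°
  d=(-0.2588,-0.9659)  start (4,8)  tX=1.3137 tY=0.5798  stride 1/|dx|=3.8637 1/|dy|=1.0353
    cross y-line → (4,7), t=0.5798
    cross x-line → (3,7), t=1.3137 (wall)
  → r_7 = 1.3137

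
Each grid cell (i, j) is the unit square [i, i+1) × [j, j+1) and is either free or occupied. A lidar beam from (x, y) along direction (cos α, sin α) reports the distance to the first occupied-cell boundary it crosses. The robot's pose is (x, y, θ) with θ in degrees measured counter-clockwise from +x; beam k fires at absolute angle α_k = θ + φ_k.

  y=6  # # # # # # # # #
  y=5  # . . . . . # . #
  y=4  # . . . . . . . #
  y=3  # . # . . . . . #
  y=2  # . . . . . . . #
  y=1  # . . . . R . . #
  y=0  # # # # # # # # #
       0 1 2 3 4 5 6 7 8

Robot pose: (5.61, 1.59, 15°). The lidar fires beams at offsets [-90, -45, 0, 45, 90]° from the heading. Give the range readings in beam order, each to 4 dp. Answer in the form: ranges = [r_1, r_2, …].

ranges = [0.6108, 1.1800, 2.4743, 4.7800, 4.5656]

beam 1: φ=-90°, α=285°
  d=(0.2588,-0.9659)  start (5,1)  tX=1.5068 tY=0.6108  stride 1/|dx|=3.8637 1/|dy|=1.0353
    cross y-line → (5,0), t=0.6108 (wall)
  → r_1 = 0.6108
beam 2: φ=-45°, α=330°
  d=(0.8660,-0.5000)  start (5,1)  tX=0.4503 tY=1.1800  stride 1/|dx|=1.1547 1/|dy|=2.0000
    cross x-line → (6,1), t=0.4503
    cross y-line → (6,0), t=1.1800 (wall)
  → r_2 = 1.1800
beam 3: φ=0°, α=15°
  d=(0.9659,0.2588)  start (5,1)  tX=0.4038 tY=1.5841  stride 1/|dx|=1.0353 1/|dy|=3.8637
    cross x-line → (6,1), t=0.4038
    cross x-line → (7,1), t=1.4390
    cross y-line → (7,2), t=1.5841
    cross x-line → (8,2), t=2.4743 (wall)
  → r_3 = 2.4743
beam 4: φ=45°, α=60°
  d=(0.5000,0.8660)  start (5,1)  tX=0.7800 tY=0.4734  stride 1/|dx|=2.0000 1/|dy|=1.1547
    cross y-line → (5,2), t=0.4734
    cross x-line → (6,2), t=0.7800
    cross y-line → (6,3), t=1.6281
    cross x-line → (7,3), t=2.7800
    cross y-line → (7,4), t=2.7828
    cross y-line → (7,5), t=3.9375
    cross x-line → (8,5), t=4.7800 (wall)
  → r_4 = 4.7800
beam 5: φ=90°, α=105°
  d=(-0.2588,0.9659)  start (5,1)  tX=2.3569 tY=0.4245  stride 1/|dx|=3.8637 1/|dy|=1.0353
    cross y-line → (5,2), t=0.4245
    cross y-line → (5,3), t=1.4597
    cross x-line → (4,3), t=2.3569
    cross y-line → (4,4), t=2.4950
    cross y-line → (4,5), t=3.5303
    cross y-line → (4,6), t=4.5656 (wall)
  → r_5 = 4.5656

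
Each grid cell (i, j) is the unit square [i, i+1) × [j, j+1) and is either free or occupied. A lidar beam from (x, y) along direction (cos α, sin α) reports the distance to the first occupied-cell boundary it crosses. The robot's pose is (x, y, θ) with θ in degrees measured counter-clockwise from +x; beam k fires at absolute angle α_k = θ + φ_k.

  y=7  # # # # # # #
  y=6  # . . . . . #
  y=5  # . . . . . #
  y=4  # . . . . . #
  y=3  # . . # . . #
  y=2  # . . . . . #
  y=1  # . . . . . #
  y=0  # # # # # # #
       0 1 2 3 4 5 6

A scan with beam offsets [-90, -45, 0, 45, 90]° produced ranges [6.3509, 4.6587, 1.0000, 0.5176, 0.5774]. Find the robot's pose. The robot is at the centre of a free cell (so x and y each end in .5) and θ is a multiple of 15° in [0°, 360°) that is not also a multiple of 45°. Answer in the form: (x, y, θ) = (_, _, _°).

(x, y, θ) = (5.5, 1.5, 210°)

Enumerate (i+0.5, j+0.5, θ) over the 29 free cells and 16 admissible headings. For each, cast all 5 beams and compare to the given ranges.
  (5.5, 3.5, 210°): beam 1 = 4.0415 ≠ 6.3509 ✗
  (5.5, 1.5, 300°): beam 1 = 1.0000 ≠ 6.3509 ✗
  (2.5, 6.5, 150°): beam 1 = 0.5774 ≠ 6.3509 ✗
  (2.5, 1.5, 210°): beam 1 = 3.0000 ≠ 6.3509 ✗
  (3.5, 5.5, 240°): beam 1 = 2.8868 ≠ 6.3509 ✗
  …
  (5.5, 1.5, 210°): r_1=6.3509, r_2=4.6587, r_3=1.0000, r_4=0.5176, r_5=0.5774 — all match ✓
Unique over the lattice → pose = (5.5, 1.5, 210°).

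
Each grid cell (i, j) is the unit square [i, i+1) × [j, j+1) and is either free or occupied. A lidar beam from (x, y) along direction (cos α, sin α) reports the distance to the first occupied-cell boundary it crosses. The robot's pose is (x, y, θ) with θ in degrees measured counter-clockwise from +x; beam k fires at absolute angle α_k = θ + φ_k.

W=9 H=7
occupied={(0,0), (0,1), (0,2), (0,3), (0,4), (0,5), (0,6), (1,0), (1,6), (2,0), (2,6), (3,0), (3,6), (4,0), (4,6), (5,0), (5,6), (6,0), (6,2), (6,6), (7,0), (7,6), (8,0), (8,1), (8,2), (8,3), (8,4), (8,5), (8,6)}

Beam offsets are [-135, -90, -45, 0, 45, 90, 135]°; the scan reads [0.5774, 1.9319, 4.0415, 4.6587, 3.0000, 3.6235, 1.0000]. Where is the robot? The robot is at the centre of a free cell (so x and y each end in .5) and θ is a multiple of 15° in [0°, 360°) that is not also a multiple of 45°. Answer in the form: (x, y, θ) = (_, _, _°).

Enumerate (i+0.5, j+0.5, θ) over the 34 free cells and 16 admissible headings. For each, cast all 7 beams and compare to the given ranges.
  (1.5, 1.5, 75°): beam 3 = 7.5056 ≠ 4.0415 ✗
  (5.5, 1.5, 150°): beam 1 = 2.5882 ≠ 0.5774 ✗
  (5.5, 3.5, 255°): beam 1 = 2.8868 ≠ 0.5774 ✗
  (7.5, 2.5, 60°): beam 1 = 1.5529 ≠ 0.5774 ✗
  (7.5, 3.5, 240°): beam 1 = 2.5882 ≠ 0.5774 ✗
  …
  (4.5, 5.5, 255°): r_1=0.5774, r_2=1.9319, r_3=4.0415, r_4=4.6587, r_5=3.0000, r_6=3.6235, r_7=1.0000 — all match ✓
Only this pose fits every beam.

(x, y, θ) = (4.5, 5.5, 255°)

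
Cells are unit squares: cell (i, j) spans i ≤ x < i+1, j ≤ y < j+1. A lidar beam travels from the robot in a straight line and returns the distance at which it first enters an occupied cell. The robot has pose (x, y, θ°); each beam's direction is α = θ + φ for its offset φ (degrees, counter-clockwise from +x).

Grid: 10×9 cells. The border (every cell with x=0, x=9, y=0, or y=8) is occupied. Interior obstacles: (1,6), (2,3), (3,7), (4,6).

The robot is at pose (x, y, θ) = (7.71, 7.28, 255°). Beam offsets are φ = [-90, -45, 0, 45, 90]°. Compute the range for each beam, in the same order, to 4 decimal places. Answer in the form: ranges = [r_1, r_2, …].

beam 1: φ=-90°, α=165°
  d=(-0.9659,0.2588)  start (7,7)  tX=0.7350 tY=2.7819  stride 1/|dx|=1.0353 1/|dy|=3.8637
    cross x-line → (6,7), t=0.7350
    cross x-line → (5,7), t=1.7703
    cross y-line → (5,8), t=2.7819 (wall)
  → r_1 = 2.7819
beam 2: φ=-45°, α=210°
  d=(-0.8660,-0.5000)  start (7,7)  tX=0.8198 tY=0.5600  stride 1/|dx|=1.1547 1/|dy|=2.0000
    cross y-line → (7,6), t=0.5600
    cross x-line → (6,6), t=0.8198
    cross x-line → (5,6), t=1.9745
    cross y-line → (5,5), t=2.5600
    cross x-line → (4,5), t=3.1292
    cross x-line → (3,5), t=4.2839
    cross y-line → (3,4), t=4.5600
    cross x-line → (2,4), t=5.4386
    cross y-line → (2,3), t=6.5600 (wall)
  → r_2 = 6.5600
beam 3: φ=0°, α=255°
  d=(-0.2588,-0.9659)  start (7,7)  tX=2.7432 tY=0.2899  stride 1/|dx|=3.8637 1/|dy|=1.0353
    cross y-line → (7,6), t=0.2899
    cross y-line → (7,5), t=1.3252
    cross y-line → (7,4), t=2.3604
    cross x-line → (6,4), t=2.7432
    cross y-line → (6,3), t=3.3957
    cross y-line → (6,2), t=4.4310
    cross y-line → (6,1), t=5.4663
    cross y-line → (6,0), t=6.5015 (wall)
  → r_3 = 6.5015
beam 4: φ=45°, α=300°
  d=(0.5000,-0.8660)  start (7,7)  tX=0.5800 tY=0.3233  stride 1/|dx|=2.0000 1/|dy|=1.1547
    cross y-line → (7,6), t=0.3233
    cross x-line → (8,6), t=0.5800
    cross y-line → (8,5), t=1.4780
    cross x-line → (9,5), t=2.5800 (wall)
  → r_4 = 2.5800
beam 5: φ=90°, α=345°
  d=(0.9659,-0.2588)  start (7,7)  tX=0.3002 tY=1.0818  stride 1/|dx|=1.0353 1/|dy|=3.8637
    cross x-line → (8,7), t=0.3002
    cross y-line → (8,6), t=1.0818
    cross x-line → (9,6), t=1.3355 (wall)
  → r_5 = 1.3355

ranges = [2.7819, 6.5600, 6.5015, 2.5800, 1.3355]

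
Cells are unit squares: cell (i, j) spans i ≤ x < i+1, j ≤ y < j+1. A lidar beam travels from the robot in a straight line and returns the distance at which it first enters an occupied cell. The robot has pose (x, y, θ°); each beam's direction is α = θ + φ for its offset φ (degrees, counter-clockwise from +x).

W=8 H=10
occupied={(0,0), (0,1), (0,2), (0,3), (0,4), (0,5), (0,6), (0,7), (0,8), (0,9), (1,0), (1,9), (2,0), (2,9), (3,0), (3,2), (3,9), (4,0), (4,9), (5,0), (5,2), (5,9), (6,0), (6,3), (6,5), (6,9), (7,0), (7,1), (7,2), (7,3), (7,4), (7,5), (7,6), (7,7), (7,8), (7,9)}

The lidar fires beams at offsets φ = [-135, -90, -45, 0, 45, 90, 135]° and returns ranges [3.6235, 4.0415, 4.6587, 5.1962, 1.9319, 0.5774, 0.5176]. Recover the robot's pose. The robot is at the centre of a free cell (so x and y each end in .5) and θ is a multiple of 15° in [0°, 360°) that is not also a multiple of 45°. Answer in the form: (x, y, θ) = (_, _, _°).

Candidates: 44 free-cell centres × 16 headings = 704 poses. Raycast each; keep the one whose scan matches to 4 dp.
  (5.5, 1.5, 210°): beam 1 = 0.5176 ≠ 3.6235 ✗
  (6.5, 4.5, 210°): beam 1 = 0.5176 ≠ 3.6235 ✗
  (1.5, 3.5, 75°): beam 1 = 2.8868 ≠ 3.6235 ✗
  …
  (1.5, 4.5, 60°): r_1=3.6235, r_2=4.0415, r_3=4.6587, r_4=5.1962, r_5=1.9319, r_6=0.5774, r_7=0.5176 — all match ✓
Only this pose fits every beam.

(x, y, θ) = (1.5, 4.5, 60°)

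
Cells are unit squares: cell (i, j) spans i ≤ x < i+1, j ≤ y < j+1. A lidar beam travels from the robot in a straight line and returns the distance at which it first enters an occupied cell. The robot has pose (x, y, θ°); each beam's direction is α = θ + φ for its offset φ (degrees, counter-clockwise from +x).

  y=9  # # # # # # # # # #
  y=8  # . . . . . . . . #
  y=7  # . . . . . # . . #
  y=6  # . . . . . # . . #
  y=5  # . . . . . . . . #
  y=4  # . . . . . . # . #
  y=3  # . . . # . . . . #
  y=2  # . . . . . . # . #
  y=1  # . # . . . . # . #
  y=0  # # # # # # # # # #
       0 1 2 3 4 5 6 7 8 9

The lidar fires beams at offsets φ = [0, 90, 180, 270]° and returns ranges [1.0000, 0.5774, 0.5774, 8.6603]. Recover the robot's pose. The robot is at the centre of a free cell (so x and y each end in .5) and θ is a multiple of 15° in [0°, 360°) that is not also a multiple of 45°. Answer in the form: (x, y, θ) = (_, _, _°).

Enumerate (i+0.5, j+0.5, θ) over the 57 free cells and 16 admissible headings. For each, cast all 4 beams and compare to the given ranges.
  (4.5, 7.5, 285°): beam 1 = 6.7293 ≠ 1.0000 ✗
  (8.5, 4.5, 165°): beam 1 = 0.5176 ≠ 1.0000 ✗
  (8.5, 4.5, 75°): beam 1 = 1.9319 ≠ 1.0000 ✗
  (3.5, 1.5, 105°): beam 1 = 7.7646 ≠ 1.0000 ✗
  …
  (6.5, 1.5, 210°): r_1=1.0000, r_2=0.5774, r_3=0.5774, r_4=8.6603 — all match ✓
No second candidate reproduces the full scan.

(x, y, θ) = (6.5, 1.5, 210°)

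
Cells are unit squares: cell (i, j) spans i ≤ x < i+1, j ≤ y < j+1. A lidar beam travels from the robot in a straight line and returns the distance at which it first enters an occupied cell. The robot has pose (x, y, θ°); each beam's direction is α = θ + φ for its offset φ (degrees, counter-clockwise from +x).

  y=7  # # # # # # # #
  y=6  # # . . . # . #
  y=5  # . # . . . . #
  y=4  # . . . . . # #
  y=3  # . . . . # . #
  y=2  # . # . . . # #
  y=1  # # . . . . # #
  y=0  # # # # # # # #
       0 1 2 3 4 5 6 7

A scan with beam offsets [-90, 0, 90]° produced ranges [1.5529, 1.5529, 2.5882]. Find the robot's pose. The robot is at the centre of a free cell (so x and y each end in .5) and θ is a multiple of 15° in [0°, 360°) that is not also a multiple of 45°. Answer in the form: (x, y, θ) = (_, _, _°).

Candidates: 27 free-cell centres × 16 headings = 432 poses. Raycast each; keep the one whose scan matches to 4 dp.
  (1.5, 5.5, 210°): beam 1 = 0.5774 ≠ 1.5529 ✗
  (3.5, 2.5, 240°): beam 1 = 0.5774 ≠ 1.5529 ✗
  (6.5, 3.5, 75°): beam 1 = 0.5176 ≠ 1.5529 ✗
  (6.5, 6.5, 60°): beam 1 = 0.5774 ≠ 1.5529 ✗
  …
  (2.5, 4.5, 255°): r_1=1.5529, r_2=1.5529, r_3=2.5882 — all match ✓
Unique over the lattice → pose = (2.5, 4.5, 255°).

(x, y, θ) = (2.5, 4.5, 255°)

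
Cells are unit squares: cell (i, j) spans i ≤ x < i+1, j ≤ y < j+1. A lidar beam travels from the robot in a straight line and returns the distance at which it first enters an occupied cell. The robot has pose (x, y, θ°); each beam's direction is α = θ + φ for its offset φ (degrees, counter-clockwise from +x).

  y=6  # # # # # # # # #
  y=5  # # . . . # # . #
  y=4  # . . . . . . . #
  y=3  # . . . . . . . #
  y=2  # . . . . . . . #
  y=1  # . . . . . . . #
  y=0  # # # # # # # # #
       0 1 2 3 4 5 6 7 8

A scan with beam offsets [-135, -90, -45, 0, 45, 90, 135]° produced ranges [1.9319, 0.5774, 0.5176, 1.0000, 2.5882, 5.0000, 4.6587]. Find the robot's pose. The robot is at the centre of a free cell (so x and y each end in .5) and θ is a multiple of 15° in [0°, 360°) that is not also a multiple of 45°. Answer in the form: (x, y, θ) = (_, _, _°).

Candidates: 32 free-cell centres × 16 headings = 512 poses. Raycast each; keep the one whose scan matches to 4 dp.
  (1.5, 4.5, 105°): beam 1 = 7.0000 ≠ 1.9319 ✗
  (4.5, 3.5, 210°): beam 2 = 2.8868 ≠ 0.5774 ✗
  (4.5, 5.5, 105°): beam 1 = 0.5774 ≠ 1.9319 ✗
  (1.5, 4.5, 345°): beam 1 = 0.5774 ≠ 1.9319 ✗
  …
  (5.5, 1.5, 330°): r_1=1.9319, r_2=0.5774, r_3=0.5176, r_4=1.0000, r_5=2.5882, r_6=5.0000, r_7=4.6587 — all match ✓
Unique over the lattice → pose = (5.5, 1.5, 330°).

(x, y, θ) = (5.5, 1.5, 330°)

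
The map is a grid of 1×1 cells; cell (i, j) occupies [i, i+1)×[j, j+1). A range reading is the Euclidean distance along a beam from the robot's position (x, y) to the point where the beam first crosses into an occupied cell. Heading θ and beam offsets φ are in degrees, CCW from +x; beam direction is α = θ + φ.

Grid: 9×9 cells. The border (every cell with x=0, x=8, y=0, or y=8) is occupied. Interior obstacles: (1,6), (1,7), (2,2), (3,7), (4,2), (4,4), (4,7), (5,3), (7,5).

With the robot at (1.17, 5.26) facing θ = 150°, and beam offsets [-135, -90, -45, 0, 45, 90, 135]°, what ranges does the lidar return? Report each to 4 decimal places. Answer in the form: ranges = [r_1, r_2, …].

beam 1: φ=-135°, α=15°
  direction (0.9659, 0.2588); cell (1,5); t to first gridline: x 0.8593, y 2.8591 (then +1.0353 / +3.8637)
    (2,5) via x @ 0.8593
    (3,5) via x @ 1.8946
    (3,6) via y @ 2.8591
    (4,6) via x @ 2.9298
    (5,6) via x @ 3.9651
    (6,6) via x @ 5.0004
    (7,6) via x @ 6.0357
    (7,7) via y @ 6.7228
    (8,7) via x @ 7.0709  # hit
  → r_1 = 7.0709
beam 2: φ=-90°, α=60°
  direction (0.5000, 0.8660); cell (1,5); t to first gridline: x 1.6600, y 0.8545 (then +2.0000 / +1.1547)
    (1,6) via y @ 0.8545  # hit
  → r_2 = 0.8545
beam 3: φ=-45°, α=105°
  direction (-0.2588, 0.9659); cell (1,5); t to first gridline: x 0.6568, y 0.7661 (then +3.8637 / +1.0353)
    (0,5) via x @ 0.6568  # hit
  → r_3 = 0.6568
beam 4: φ=0°, α=150°
  direction (-0.8660, 0.5000); cell (1,5); t to first gridline: x 0.1963, y 1.4800 (then +1.1547 / +2.0000)
    (0,5) via x @ 0.1963  # hit
  → r_4 = 0.1963
beam 5: φ=45°, α=195°
  direction (-0.9659, -0.2588); cell (1,5); t to first gridline: x 0.1760, y 1.0046 (then +1.0353 / +3.8637)
    (0,5) via x @ 0.1760  # hit
  → r_5 = 0.1760
beam 6: φ=90°, α=240°
  direction (-0.5000, -0.8660); cell (1,5); t to first gridline: x 0.3400, y 0.3002 (then +2.0000 / +1.1547)
    (1,4) via y @ 0.3002
    (0,4) via x @ 0.3400  # hit
  → r_6 = 0.3400
beam 7: φ=135°, α=285°
  direction (0.2588, -0.9659); cell (1,5); t to first gridline: x 3.2069, y 0.2692 (then +3.8637 / +1.0353)
    (1,4) via y @ 0.2692
    (1,3) via y @ 1.3044
    (1,2) via y @ 2.3397
    (2,2) via x @ 3.2069  # hit
  → r_7 = 3.2069

ranges = [7.0709, 0.8545, 0.6568, 0.1963, 0.1760, 0.3400, 3.2069]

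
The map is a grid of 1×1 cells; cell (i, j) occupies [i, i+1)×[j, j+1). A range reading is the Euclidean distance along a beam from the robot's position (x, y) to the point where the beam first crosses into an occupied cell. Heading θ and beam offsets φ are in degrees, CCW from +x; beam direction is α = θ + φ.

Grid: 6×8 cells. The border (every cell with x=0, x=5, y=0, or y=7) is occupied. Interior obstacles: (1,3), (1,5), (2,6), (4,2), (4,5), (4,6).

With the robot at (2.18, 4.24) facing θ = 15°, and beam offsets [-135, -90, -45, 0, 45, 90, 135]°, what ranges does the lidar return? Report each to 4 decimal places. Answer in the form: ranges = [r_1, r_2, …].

beam 1: φ=-135°, α=240°
  d=(-0.5000,-0.8660)  start (2,4)  tX=0.3600 tY=0.2771  stride 1/|dx|=2.0000 1/|dy|=1.1547
    cross y-line → (2,3), t=0.2771
    cross x-line → (1,3), t=0.3600 (wall)
  → r_1 = 0.3600
beam 2: φ=-90°, α=285°
  d=(0.2588,-0.9659)  start (2,4)  tX=3.1682 tY=0.2485  stride 1/|dx|=3.8637 1/|dy|=1.0353
    cross y-line → (2,3), t=0.2485
    cross y-line → (2,2), t=1.2837
    cross y-line → (2,1), t=2.3190
    cross x-line → (3,1), t=3.1682
    cross y-line → (3,0), t=3.3543 (wall)
  → r_2 = 3.3543
beam 3: φ=-45°, α=330°
  d=(0.8660,-0.5000)  start (2,4)  tX=0.9469 tY=0.4800  stride 1/|dx|=1.1547 1/|dy|=2.0000
    cross y-line → (2,3), t=0.4800
    cross x-line → (3,3), t=0.9469
    cross x-line → (4,3), t=2.1016
    cross y-line → (4,2), t=2.4800 (wall)
  → r_3 = 2.4800
beam 4: φ=0°, α=15°
  d=(0.9659,0.2588)  start (2,4)  tX=0.8489 tY=2.9364  stride 1/|dx|=1.0353 1/|dy|=3.8637
    cross x-line → (3,4), t=0.8489
    cross x-line → (4,4), t=1.8842
    cross x-line → (5,4), t=2.9195 (wall)
  → r_4 = 2.9195
beam 5: φ=45°, α=60°
  d=(0.5000,0.8660)  start (2,4)  tX=1.6400 tY=0.8776  stride 1/|dx|=2.0000 1/|dy|=1.1547
    cross y-line → (2,5), t=0.8776
    cross x-line → (3,5), t=1.6400
    cross y-line → (3,6), t=2.0323
    cross y-line → (3,7), t=3.1870 (wall)
  → r_5 = 3.1870
beam 6: φ=90°, α=105°
  d=(-0.2588,0.9659)  start (2,4)  tX=0.6955 tY=0.7868  stride 1/|dx|=3.8637 1/|dy|=1.0353
    cross x-line → (1,4), t=0.6955
    cross y-line → (1,5), t=0.7868 (wall)
  → r_6 = 0.7868
beam 7: φ=135°, α=150°
  d=(-0.8660,0.5000)  start (2,4)  tX=0.2078 tY=1.5200  stride 1/|dx|=1.1547 1/|dy|=2.0000
    cross x-line → (1,4), t=0.2078
    cross x-line → (0,4), t=1.3625 (wall)
  → r_7 = 1.3625

ranges = [0.3600, 3.3543, 2.4800, 2.9195, 3.1870, 0.7868, 1.3625]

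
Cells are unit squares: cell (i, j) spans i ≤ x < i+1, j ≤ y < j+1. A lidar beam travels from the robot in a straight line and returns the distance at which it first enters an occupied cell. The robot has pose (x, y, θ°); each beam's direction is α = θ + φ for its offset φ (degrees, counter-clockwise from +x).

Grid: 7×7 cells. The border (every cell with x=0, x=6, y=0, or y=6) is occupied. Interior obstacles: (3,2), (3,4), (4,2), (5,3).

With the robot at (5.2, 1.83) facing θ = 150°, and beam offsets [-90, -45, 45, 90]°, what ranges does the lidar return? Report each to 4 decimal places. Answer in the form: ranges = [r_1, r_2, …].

beam 1: φ=-90°, α=60°
  dir = (cos 60°, sin 60°) = (0.5000, 0.8660); from cell (5,1)
  next x-line at t=1.6000, next y-line at t=0.1963; Δt_x=2.0000, Δt_y=1.1547
    y: enter (5,2) at t=0.1963
    y: enter (5,3) at t=1.3510 ← occupied
  → r_1 = 1.3510
beam 2: φ=-45°, α=105°
  dir = (cos 105°, sin 105°) = (-0.2588, 0.9659); from cell (5,1)
  next x-line at t=0.7727, next y-line at t=0.1760; Δt_x=3.8637, Δt_y=1.0353
    y: enter (5,2) at t=0.1760
    x: enter (4,2) at t=0.7727 ← occupied
  → r_2 = 0.7727
beam 3: φ=45°, α=195°
  dir = (cos 195°, sin 195°) = (-0.9659, -0.2588); from cell (5,1)
  next x-line at t=0.2071, next y-line at t=3.2069; Δt_x=1.0353, Δt_y=3.8637
    x: enter (4,1) at t=0.2071
    x: enter (3,1) at t=1.2423
    x: enter (2,1) at t=2.2776
    y: enter (2,0) at t=3.2069 ← occupied
  → r_3 = 3.2069
beam 4: φ=90°, α=240°
  dir = (cos 240°, sin 240°) = (-0.5000, -0.8660); from cell (5,1)
  next x-line at t=0.4000, next y-line at t=0.9584; Δt_x=2.0000, Δt_y=1.1547
    x: enter (4,1) at t=0.4000
    y: enter (4,0) at t=0.9584 ← occupied
  → r_4 = 0.9584

ranges = [1.3510, 0.7727, 3.2069, 0.9584]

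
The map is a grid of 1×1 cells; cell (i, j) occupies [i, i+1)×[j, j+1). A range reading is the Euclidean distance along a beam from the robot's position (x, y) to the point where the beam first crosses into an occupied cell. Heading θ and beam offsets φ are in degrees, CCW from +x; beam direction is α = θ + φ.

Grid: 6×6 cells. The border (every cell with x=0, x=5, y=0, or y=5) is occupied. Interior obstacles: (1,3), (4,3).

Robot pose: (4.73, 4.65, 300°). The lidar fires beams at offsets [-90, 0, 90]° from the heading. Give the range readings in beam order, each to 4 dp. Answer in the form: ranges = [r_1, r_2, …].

ranges = [3.1523, 0.5400, 0.3118]

beam 1: φ=-90°, α=210°
  d=(-0.8660,-0.5000)  start (4,4)  tX=0.8429 tY=1.3000  stride 1/|dx|=1.1547 1/|dy|=2.0000
    cross x-line → (3,4), t=0.8429
    cross y-line → (3,3), t=1.3000
    cross x-line → (2,3), t=1.9976
    cross x-line → (1,3), t=3.1523 (wall)
  → r_1 = 3.1523
beam 2: φ=0°, α=300°
  d=(0.5000,-0.8660)  start (4,4)  tX=0.5400 tY=0.7506  stride 1/|dx|=2.0000 1/|dy|=1.1547
    cross x-line → (5,4), t=0.5400 (wall)
  → r_2 = 0.5400
beam 3: φ=90°, α=30°
  d=(0.8660,0.5000)  start (4,4)  tX=0.3118 tY=0.7000  stride 1/|dx|=1.1547 1/|dy|=2.0000
    cross x-line → (5,4), t=0.3118 (wall)
  → r_3 = 0.3118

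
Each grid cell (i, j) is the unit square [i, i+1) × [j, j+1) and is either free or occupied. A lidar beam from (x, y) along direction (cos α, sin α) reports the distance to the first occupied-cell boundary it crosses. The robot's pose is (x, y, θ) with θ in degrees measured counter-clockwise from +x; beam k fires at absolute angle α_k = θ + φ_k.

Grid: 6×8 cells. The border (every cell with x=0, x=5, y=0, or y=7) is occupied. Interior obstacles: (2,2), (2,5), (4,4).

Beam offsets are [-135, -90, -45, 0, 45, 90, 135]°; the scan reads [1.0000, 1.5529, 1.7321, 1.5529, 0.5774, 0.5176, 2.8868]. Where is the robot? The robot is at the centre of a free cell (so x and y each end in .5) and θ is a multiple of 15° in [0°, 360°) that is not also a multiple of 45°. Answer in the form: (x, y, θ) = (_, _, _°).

Candidates: 21 free-cell centres × 16 headings = 336 poses. Raycast each; keep the one whose scan matches to 4 dp.
  (4.5, 2.5, 210°): beam 1 = 1.5529 ≠ 1.0000 ✗
  (4.5, 2.5, 255°): beam 1 = 3.0000 ≠ 1.0000 ✗
  (1.5, 3.5, 330°): beam 1 = 0.5176 ≠ 1.0000 ✗
  (4.5, 3.5, 105°): beam 1 = 0.5774 ≠ 1.0000 ✗
  …
  (3.5, 5.5, 105°): r_1=1.0000, r_2=1.5529, r_3=1.7321, r_4=1.5529, r_5=0.5774, r_6=0.5176, r_7=2.8868 — all match ✓
Only this pose fits every beam.

(x, y, θ) = (3.5, 5.5, 105°)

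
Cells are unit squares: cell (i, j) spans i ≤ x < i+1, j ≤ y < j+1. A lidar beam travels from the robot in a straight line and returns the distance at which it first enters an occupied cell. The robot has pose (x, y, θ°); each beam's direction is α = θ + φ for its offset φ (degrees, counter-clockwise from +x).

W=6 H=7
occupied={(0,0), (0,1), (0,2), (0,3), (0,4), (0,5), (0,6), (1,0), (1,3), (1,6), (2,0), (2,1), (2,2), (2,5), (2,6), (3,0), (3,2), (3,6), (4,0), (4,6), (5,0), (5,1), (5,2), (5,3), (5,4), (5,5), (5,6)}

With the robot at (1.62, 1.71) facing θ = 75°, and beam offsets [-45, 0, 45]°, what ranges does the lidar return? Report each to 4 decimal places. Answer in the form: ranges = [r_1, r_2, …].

ranges = [0.4388, 1.3355, 1.2400]

beam 1: φ=-45°, α=30°
  cosα=0.8660 sinα=0.5000 | (1,1) | tMaxX 0.4388 tMaxY 0.5800 | tΔX 1.1547 tΔY 2.0000
    t=0.4388 [x] (2,1) — stop
  → r_1 = 0.4388
beam 2: φ=0°, α=75°
  cosα=0.2588 sinα=0.9659 | (1,1) | tMaxX 1.4682 tMaxY 0.3002 | tΔX 3.8637 tΔY 1.0353
    t=0.3002 [y] (1,2)
    t=1.3355 [y] (1,3) — stop
  → r_2 = 1.3355
beam 3: φ=45°, α=120°
  cosα=-0.5000 sinα=0.8660 | (1,1) | tMaxX 1.2400 tMaxY 0.3349 | tΔX 2.0000 tΔY 1.1547
    t=0.3349 [y] (1,2)
    t=1.2400 [x] (0,2) — stop
  → r_3 = 1.2400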